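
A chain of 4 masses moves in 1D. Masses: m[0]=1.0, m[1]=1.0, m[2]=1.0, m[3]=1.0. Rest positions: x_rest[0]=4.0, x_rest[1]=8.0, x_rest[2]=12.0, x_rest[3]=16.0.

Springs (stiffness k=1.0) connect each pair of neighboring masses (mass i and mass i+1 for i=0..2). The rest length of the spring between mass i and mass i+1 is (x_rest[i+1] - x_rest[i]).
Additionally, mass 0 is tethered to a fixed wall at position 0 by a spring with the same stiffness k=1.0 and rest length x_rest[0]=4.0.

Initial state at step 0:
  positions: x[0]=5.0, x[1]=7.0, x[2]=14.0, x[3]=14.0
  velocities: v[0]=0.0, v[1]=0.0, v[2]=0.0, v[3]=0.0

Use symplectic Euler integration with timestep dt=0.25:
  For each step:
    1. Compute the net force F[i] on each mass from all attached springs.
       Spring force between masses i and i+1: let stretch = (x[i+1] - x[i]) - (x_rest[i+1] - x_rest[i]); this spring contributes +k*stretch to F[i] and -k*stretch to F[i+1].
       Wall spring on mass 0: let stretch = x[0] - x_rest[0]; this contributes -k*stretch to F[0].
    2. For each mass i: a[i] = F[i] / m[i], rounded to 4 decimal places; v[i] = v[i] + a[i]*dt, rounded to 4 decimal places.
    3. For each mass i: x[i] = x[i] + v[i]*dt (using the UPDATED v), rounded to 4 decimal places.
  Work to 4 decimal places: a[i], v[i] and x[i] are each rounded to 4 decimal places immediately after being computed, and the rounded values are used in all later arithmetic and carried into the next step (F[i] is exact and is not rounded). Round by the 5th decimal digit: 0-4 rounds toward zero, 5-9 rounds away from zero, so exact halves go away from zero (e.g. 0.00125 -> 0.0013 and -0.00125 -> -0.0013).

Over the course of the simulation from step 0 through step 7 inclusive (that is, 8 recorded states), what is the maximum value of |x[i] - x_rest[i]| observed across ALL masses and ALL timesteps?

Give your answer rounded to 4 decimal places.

Step 0: x=[5.0000 7.0000 14.0000 14.0000] v=[0.0000 0.0000 0.0000 0.0000]
Step 1: x=[4.8125 7.3125 13.5625 14.2500] v=[-0.7500 1.2500 -1.7500 1.0000]
Step 2: x=[4.4805 7.8594 12.7774 14.7070] v=[-1.3281 2.1875 -3.1406 1.8281]
Step 3: x=[4.0796 8.5025 11.8055 15.2934] v=[-1.6035 2.5723 -3.8877 2.3457]
Step 4: x=[3.7002 9.0756 10.8451 15.9118] v=[-1.5177 2.2923 -3.8415 2.4737]
Step 5: x=[3.4255 9.4233 10.0908 16.4636] v=[-1.0989 1.3908 -3.0172 2.2070]
Step 6: x=[3.3116 9.4379 9.6931 16.8671] v=[-0.4558 0.0582 -1.5909 1.6138]
Step 7: x=[3.3736 9.0855 9.7278 17.0722] v=[0.2479 -1.4096 0.1388 0.8203]
Max displacement = 2.3069

Answer: 2.3069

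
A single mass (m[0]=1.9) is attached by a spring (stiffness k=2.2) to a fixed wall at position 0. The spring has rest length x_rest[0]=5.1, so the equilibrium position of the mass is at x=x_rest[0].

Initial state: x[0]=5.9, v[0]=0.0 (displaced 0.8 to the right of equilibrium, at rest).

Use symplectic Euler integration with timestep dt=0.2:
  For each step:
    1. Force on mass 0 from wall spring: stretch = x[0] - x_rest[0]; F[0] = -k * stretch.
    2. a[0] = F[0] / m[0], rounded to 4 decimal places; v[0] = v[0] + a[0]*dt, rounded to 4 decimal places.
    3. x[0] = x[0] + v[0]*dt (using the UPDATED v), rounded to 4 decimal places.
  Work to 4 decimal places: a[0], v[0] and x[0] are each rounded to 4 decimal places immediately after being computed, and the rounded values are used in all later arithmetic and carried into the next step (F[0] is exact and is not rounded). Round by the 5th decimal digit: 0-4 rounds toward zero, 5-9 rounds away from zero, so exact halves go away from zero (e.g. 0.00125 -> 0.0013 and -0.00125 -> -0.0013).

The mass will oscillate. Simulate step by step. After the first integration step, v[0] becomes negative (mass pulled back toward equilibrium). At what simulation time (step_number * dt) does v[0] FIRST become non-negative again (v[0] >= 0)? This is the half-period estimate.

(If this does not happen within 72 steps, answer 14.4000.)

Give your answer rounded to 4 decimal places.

Answer: 3.0000

Derivation:
Step 0: x=[5.9000] v=[0.0000]
Step 1: x=[5.8629] v=[-0.1853]
Step 2: x=[5.7905] v=[-0.3620]
Step 3: x=[5.6861] v=[-0.5219]
Step 4: x=[5.5546] v=[-0.6576]
Step 5: x=[5.4020] v=[-0.7629]
Step 6: x=[5.2354] v=[-0.8328]
Step 7: x=[5.0626] v=[-0.8642]
Step 8: x=[4.8915] v=[-0.8555]
Step 9: x=[4.7301] v=[-0.8072]
Step 10: x=[4.5858] v=[-0.7215]
Step 11: x=[4.4653] v=[-0.6024]
Step 12: x=[4.3742] v=[-0.4554]
Step 13: x=[4.3167] v=[-0.2873]
Step 14: x=[4.2955] v=[-0.1059]
Step 15: x=[4.3116] v=[0.0804]
First v>=0 after going negative at step 15, time=3.0000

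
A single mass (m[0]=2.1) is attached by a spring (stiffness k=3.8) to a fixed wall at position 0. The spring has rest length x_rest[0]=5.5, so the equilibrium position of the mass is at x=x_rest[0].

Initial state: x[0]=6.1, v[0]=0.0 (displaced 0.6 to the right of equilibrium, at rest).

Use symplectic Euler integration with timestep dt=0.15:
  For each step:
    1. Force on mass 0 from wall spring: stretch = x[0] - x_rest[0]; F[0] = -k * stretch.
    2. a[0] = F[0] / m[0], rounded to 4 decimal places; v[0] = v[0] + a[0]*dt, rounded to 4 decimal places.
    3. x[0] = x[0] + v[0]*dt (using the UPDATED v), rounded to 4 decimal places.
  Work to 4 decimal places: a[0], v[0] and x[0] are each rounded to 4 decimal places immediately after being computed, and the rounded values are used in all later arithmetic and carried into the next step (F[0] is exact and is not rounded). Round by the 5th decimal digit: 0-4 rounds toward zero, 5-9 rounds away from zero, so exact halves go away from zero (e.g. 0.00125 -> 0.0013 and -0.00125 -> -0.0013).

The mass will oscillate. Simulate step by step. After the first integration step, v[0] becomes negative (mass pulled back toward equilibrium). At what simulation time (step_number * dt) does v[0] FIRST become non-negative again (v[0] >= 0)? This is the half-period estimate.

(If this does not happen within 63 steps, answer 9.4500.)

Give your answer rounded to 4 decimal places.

Answer: 2.4000

Derivation:
Step 0: x=[6.1000] v=[0.0000]
Step 1: x=[6.0756] v=[-0.1629]
Step 2: x=[6.0277] v=[-0.3191]
Step 3: x=[5.9584] v=[-0.4623]
Step 4: x=[5.8704] v=[-0.5867]
Step 5: x=[5.7673] v=[-0.6872]
Step 6: x=[5.6533] v=[-0.7598]
Step 7: x=[5.5331] v=[-0.8014]
Step 8: x=[5.4115] v=[-0.8104]
Step 9: x=[5.2935] v=[-0.7864]
Step 10: x=[5.1840] v=[-0.7303]
Step 11: x=[5.0873] v=[-0.6445]
Step 12: x=[5.0074] v=[-0.5325]
Step 13: x=[4.9476] v=[-0.3988]
Step 14: x=[4.9103] v=[-0.2489]
Step 15: x=[4.8970] v=[-0.0888]
Step 16: x=[4.9082] v=[0.0749]
First v>=0 after going negative at step 16, time=2.4000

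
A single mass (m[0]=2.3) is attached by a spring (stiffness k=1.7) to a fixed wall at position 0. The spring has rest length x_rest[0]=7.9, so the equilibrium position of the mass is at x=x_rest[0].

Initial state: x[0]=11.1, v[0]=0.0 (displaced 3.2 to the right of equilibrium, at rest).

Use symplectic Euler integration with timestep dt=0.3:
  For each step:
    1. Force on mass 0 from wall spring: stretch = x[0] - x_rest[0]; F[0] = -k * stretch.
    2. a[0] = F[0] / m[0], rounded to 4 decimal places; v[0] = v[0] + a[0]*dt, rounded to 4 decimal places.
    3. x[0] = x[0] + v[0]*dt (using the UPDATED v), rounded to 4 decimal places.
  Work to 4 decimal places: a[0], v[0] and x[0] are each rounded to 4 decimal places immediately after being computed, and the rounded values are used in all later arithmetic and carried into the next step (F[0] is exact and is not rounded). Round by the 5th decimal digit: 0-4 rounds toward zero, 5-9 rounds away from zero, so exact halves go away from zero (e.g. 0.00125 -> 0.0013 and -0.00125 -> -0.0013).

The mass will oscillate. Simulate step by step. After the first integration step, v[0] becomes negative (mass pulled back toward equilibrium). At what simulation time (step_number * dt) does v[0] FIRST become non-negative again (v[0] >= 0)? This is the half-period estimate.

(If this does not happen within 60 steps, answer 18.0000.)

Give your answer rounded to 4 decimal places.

Step 0: x=[11.1000] v=[0.0000]
Step 1: x=[10.8871] v=[-0.7096]
Step 2: x=[10.4755] v=[-1.3720]
Step 3: x=[9.8926] v=[-1.9431]
Step 4: x=[9.1771] v=[-2.3849]
Step 5: x=[8.3767] v=[-2.6681]
Step 6: x=[7.5446] v=[-2.7738]
Step 7: x=[6.7361] v=[-2.6950]
Step 8: x=[6.0050] v=[-2.4369]
Step 9: x=[5.4000] v=[-2.0167]
Step 10: x=[4.9613] v=[-1.4624]
Step 11: x=[4.7181] v=[-0.8108]
Step 12: x=[4.6865] v=[-0.1053]
Step 13: x=[4.8687] v=[0.6073]
First v>=0 after going negative at step 13, time=3.9000

Answer: 3.9000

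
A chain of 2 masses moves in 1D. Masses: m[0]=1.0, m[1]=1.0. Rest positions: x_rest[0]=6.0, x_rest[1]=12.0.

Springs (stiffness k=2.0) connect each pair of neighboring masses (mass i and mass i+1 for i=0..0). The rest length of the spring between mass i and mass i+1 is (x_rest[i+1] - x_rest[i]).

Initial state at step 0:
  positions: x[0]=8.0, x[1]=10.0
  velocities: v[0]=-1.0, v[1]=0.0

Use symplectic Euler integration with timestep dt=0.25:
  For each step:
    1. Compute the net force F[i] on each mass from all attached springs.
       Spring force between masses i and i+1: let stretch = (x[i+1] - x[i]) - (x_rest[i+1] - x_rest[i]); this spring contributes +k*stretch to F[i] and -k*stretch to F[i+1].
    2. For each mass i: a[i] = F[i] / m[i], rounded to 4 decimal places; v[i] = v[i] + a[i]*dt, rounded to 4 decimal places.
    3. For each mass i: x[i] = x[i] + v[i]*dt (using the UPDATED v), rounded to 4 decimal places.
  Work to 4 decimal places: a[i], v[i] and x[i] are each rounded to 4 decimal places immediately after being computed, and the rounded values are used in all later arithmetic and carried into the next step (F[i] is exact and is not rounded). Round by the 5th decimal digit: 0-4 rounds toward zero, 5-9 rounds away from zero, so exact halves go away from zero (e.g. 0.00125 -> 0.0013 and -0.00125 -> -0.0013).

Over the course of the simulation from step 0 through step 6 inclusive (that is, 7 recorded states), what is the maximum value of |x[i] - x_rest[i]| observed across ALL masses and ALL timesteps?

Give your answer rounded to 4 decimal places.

Step 0: x=[8.0000 10.0000] v=[-1.0000 0.0000]
Step 1: x=[7.2500 10.5000] v=[-3.0000 2.0000]
Step 2: x=[6.1563 11.3438] v=[-4.3750 3.3750]
Step 3: x=[4.9610 12.2891] v=[-4.7813 3.7813]
Step 4: x=[3.9317 13.0684] v=[-4.1173 3.1173]
Step 5: x=[3.2945 13.4557] v=[-2.5490 1.5490]
Step 6: x=[3.1774 13.3228] v=[-0.4684 -0.5316]
Max displacement = 2.8226

Answer: 2.8226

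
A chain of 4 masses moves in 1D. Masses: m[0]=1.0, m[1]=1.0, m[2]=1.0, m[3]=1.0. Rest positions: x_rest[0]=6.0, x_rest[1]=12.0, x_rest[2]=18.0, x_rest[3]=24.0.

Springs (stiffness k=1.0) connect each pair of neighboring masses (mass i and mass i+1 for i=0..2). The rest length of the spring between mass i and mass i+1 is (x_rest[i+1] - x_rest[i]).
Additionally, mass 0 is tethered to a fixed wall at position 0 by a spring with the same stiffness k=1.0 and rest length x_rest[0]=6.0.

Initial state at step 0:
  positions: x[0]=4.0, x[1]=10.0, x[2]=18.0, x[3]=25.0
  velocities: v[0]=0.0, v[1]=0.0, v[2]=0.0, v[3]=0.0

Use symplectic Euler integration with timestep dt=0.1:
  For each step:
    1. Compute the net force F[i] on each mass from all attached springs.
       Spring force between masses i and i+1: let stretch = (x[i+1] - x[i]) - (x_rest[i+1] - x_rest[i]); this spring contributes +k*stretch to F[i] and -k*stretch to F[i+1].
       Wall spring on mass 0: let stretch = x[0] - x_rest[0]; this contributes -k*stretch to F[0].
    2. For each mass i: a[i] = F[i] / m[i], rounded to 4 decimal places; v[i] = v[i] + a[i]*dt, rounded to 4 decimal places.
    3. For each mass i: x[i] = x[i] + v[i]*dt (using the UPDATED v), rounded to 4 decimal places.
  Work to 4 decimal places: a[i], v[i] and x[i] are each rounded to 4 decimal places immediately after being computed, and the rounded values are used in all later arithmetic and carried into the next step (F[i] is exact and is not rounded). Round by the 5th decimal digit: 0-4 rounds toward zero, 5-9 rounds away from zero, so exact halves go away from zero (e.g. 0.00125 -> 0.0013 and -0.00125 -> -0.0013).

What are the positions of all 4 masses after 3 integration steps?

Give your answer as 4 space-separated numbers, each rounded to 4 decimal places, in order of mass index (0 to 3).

Answer: 4.1190 10.1185 17.9415 24.9400

Derivation:
Step 0: x=[4.0000 10.0000 18.0000 25.0000] v=[0.0000 0.0000 0.0000 0.0000]
Step 1: x=[4.0200 10.0200 17.9900 24.9900] v=[0.2000 0.2000 -0.1000 -0.1000]
Step 2: x=[4.0598 10.0597 17.9703 24.9700] v=[0.3980 0.3970 -0.1970 -0.2000]
Step 3: x=[4.1190 10.1185 17.9415 24.9400] v=[0.5920 0.5881 -0.2881 -0.3000]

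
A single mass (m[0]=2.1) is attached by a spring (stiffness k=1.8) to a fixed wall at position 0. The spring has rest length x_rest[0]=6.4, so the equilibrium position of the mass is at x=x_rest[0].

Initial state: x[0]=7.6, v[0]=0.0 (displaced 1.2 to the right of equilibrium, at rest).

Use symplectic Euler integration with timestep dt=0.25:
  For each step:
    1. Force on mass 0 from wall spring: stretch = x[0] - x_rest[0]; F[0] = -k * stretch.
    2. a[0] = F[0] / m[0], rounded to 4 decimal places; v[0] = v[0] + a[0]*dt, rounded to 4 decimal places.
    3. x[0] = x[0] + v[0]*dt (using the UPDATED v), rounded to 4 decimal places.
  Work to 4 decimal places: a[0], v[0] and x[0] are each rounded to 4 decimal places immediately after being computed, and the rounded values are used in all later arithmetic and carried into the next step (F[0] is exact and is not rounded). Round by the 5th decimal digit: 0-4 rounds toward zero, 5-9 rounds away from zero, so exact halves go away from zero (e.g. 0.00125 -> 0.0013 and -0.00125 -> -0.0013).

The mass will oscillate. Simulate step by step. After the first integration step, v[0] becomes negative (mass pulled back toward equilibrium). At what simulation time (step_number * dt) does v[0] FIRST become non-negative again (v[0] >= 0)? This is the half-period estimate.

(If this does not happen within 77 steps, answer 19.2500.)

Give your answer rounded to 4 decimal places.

Answer: 3.5000

Derivation:
Step 0: x=[7.6000] v=[0.0000]
Step 1: x=[7.5357] v=[-0.2572]
Step 2: x=[7.4106] v=[-0.5006]
Step 3: x=[7.2313] v=[-0.7172]
Step 4: x=[7.0075] v=[-0.8953]
Step 5: x=[6.7511] v=[-1.0255]
Step 6: x=[6.4759] v=[-1.1007]
Step 7: x=[6.1967] v=[-1.1170]
Step 8: x=[5.9284] v=[-1.0734]
Step 9: x=[5.6853] v=[-0.9724]
Step 10: x=[5.4805] v=[-0.8193]
Step 11: x=[5.3249] v=[-0.6223]
Step 12: x=[5.2269] v=[-0.3919]
Step 13: x=[5.1918] v=[-0.1405]
Step 14: x=[5.2214] v=[0.1184]
First v>=0 after going negative at step 14, time=3.5000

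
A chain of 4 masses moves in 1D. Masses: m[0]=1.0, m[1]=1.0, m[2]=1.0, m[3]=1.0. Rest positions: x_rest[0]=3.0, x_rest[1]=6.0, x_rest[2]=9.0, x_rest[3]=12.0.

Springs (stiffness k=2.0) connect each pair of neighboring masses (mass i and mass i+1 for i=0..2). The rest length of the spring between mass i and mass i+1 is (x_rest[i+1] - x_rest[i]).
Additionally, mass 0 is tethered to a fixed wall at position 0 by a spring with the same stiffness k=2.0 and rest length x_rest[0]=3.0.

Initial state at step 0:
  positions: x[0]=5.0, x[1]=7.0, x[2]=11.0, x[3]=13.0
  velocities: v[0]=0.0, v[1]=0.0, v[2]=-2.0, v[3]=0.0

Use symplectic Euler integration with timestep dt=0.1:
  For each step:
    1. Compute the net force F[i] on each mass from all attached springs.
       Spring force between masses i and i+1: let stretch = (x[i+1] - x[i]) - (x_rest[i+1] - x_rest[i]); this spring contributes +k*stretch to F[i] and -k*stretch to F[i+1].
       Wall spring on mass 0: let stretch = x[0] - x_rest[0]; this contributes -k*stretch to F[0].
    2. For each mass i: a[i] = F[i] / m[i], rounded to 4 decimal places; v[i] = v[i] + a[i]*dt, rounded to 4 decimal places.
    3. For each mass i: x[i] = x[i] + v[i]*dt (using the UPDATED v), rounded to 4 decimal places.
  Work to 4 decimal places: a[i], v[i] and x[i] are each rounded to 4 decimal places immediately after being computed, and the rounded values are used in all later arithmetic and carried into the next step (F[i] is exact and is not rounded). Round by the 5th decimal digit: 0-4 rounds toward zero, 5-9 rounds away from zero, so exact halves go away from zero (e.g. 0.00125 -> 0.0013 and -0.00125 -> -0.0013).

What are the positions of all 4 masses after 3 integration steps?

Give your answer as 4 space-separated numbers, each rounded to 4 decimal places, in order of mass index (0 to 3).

Answer: 4.6557 7.2066 10.2053 13.0983

Derivation:
Step 0: x=[5.0000 7.0000 11.0000 13.0000] v=[0.0000 0.0000 -2.0000 0.0000]
Step 1: x=[4.9400 7.0400 10.7600 13.0200] v=[-0.6000 0.4000 -2.4000 0.2000]
Step 2: x=[4.8232 7.1124 10.4908 13.0548] v=[-1.1680 0.7240 -2.6920 0.3480]
Step 3: x=[4.6557 7.2066 10.2053 13.0983] v=[-1.6748 0.9418 -2.8549 0.4352]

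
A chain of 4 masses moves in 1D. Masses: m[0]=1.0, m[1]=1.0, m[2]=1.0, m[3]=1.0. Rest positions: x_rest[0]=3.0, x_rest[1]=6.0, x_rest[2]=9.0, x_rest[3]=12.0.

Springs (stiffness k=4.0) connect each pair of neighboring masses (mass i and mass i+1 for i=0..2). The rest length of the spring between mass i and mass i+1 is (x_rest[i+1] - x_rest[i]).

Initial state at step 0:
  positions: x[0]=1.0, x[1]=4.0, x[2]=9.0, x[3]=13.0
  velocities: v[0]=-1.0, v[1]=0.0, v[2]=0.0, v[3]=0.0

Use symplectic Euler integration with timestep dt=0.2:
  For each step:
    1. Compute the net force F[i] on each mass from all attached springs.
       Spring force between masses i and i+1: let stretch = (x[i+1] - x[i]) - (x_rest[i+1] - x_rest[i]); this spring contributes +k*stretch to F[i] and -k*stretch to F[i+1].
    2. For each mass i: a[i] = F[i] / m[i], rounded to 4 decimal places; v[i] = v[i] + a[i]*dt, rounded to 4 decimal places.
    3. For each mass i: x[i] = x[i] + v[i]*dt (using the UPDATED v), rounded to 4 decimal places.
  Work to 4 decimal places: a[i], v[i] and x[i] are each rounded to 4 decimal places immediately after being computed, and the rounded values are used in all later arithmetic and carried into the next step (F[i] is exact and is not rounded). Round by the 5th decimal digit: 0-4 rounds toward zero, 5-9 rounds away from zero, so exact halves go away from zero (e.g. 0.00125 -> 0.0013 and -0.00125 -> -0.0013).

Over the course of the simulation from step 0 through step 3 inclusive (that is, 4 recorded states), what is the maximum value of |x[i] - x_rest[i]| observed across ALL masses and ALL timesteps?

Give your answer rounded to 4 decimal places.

Step 0: x=[1.0000 4.0000 9.0000 13.0000] v=[-1.0000 0.0000 0.0000 0.0000]
Step 1: x=[0.8000 4.3200 8.8400 12.8400] v=[-1.0000 1.6000 -0.8000 -0.8000]
Step 2: x=[0.6832 4.8000 8.5968 12.5200] v=[-0.5840 2.4000 -1.2160 -1.6000]
Step 3: x=[0.7451 5.2288 8.3738 12.0523] v=[0.3094 2.1440 -1.1149 -2.3386]
Max displacement = 2.3168

Answer: 2.3168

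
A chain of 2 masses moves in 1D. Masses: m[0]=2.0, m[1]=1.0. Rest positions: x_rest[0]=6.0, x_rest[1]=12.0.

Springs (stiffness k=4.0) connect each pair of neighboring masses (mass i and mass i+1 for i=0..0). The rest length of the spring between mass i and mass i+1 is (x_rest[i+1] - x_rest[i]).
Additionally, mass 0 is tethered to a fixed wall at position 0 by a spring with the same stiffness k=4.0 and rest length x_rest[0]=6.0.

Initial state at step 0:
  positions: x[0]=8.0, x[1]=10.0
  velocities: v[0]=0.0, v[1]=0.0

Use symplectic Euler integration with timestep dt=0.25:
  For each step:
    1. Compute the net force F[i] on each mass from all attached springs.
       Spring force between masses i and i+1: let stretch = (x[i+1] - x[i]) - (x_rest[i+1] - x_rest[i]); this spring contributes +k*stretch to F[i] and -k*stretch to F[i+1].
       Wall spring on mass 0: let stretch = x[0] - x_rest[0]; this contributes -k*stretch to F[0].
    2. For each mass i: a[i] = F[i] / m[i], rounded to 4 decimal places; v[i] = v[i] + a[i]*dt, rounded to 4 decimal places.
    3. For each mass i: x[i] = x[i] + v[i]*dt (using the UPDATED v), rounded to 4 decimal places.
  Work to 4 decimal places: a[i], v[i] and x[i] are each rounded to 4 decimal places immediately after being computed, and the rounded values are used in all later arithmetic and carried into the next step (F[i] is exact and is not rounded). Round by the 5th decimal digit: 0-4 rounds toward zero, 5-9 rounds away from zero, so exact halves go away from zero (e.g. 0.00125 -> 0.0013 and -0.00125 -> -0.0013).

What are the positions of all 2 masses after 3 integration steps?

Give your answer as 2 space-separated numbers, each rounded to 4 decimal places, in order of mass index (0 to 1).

Step 0: x=[8.0000 10.0000] v=[0.0000 0.0000]
Step 1: x=[7.2500 11.0000] v=[-3.0000 4.0000]
Step 2: x=[6.0625 12.5625] v=[-4.7500 6.2500]
Step 3: x=[4.9297 14.0000] v=[-4.5313 5.7500]

Answer: 4.9297 14.0000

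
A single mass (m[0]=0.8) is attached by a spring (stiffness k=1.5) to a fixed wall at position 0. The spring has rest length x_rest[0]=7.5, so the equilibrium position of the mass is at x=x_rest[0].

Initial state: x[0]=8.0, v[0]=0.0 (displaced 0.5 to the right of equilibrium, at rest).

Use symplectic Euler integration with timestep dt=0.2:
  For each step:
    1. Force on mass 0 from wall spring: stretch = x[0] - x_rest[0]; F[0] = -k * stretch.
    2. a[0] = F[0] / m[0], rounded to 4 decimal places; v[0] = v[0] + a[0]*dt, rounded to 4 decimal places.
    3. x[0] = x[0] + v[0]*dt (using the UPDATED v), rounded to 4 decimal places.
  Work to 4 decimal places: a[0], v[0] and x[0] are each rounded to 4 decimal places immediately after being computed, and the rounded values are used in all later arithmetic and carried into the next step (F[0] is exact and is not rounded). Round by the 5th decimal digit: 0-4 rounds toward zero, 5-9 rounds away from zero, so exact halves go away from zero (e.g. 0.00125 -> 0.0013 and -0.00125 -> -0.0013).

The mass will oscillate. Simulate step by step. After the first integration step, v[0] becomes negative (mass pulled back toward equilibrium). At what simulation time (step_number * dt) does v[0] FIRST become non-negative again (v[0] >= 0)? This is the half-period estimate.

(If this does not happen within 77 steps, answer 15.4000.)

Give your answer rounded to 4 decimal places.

Answer: 2.4000

Derivation:
Step 0: x=[8.0000] v=[0.0000]
Step 1: x=[7.9625] v=[-0.1875]
Step 2: x=[7.8903] v=[-0.3609]
Step 3: x=[7.7888] v=[-0.5073]
Step 4: x=[7.6657] v=[-0.6156]
Step 5: x=[7.5302] v=[-0.6777]
Step 6: x=[7.3924] v=[-0.6890]
Step 7: x=[7.2627] v=[-0.6486]
Step 8: x=[7.1508] v=[-0.5596]
Step 9: x=[7.0651] v=[-0.4286]
Step 10: x=[7.0120] v=[-0.2655]
Step 11: x=[6.9955] v=[-0.0825]
Step 12: x=[7.0168] v=[0.1067]
First v>=0 after going negative at step 12, time=2.4000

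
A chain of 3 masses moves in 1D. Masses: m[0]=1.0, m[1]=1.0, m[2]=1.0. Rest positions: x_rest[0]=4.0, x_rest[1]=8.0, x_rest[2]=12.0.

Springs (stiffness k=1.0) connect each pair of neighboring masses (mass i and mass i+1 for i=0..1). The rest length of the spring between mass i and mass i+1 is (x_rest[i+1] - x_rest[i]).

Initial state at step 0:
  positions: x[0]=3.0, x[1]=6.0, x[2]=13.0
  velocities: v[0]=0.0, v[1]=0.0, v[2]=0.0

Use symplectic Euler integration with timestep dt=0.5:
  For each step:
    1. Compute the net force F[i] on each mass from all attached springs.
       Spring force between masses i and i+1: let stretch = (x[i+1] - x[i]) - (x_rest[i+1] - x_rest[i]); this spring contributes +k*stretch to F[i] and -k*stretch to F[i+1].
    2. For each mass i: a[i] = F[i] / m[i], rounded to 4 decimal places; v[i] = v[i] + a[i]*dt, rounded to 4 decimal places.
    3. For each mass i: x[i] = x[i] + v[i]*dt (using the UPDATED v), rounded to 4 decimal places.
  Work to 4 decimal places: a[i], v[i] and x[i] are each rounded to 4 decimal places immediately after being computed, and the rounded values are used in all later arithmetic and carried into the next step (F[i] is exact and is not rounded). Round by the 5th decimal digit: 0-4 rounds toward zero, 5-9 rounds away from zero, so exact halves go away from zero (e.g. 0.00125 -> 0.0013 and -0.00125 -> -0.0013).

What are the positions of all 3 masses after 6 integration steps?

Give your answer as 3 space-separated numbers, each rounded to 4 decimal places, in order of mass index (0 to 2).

Step 0: x=[3.0000 6.0000 13.0000] v=[0.0000 0.0000 0.0000]
Step 1: x=[2.7500 7.0000 12.2500] v=[-0.5000 2.0000 -1.5000]
Step 2: x=[2.5625 8.2500 11.1875] v=[-0.3750 2.5000 -2.1250]
Step 3: x=[2.7969 8.8125 10.3906] v=[0.4688 1.1250 -1.5938]
Step 4: x=[3.5352 8.2656 10.1992] v=[1.4766 -1.0938 -0.3829]
Step 5: x=[4.4561 7.0195 10.5244] v=[1.8418 -2.4922 0.6503]
Step 6: x=[5.0179 6.0088 10.9734] v=[1.1235 -2.0215 0.8979]

Answer: 5.0179 6.0088 10.9734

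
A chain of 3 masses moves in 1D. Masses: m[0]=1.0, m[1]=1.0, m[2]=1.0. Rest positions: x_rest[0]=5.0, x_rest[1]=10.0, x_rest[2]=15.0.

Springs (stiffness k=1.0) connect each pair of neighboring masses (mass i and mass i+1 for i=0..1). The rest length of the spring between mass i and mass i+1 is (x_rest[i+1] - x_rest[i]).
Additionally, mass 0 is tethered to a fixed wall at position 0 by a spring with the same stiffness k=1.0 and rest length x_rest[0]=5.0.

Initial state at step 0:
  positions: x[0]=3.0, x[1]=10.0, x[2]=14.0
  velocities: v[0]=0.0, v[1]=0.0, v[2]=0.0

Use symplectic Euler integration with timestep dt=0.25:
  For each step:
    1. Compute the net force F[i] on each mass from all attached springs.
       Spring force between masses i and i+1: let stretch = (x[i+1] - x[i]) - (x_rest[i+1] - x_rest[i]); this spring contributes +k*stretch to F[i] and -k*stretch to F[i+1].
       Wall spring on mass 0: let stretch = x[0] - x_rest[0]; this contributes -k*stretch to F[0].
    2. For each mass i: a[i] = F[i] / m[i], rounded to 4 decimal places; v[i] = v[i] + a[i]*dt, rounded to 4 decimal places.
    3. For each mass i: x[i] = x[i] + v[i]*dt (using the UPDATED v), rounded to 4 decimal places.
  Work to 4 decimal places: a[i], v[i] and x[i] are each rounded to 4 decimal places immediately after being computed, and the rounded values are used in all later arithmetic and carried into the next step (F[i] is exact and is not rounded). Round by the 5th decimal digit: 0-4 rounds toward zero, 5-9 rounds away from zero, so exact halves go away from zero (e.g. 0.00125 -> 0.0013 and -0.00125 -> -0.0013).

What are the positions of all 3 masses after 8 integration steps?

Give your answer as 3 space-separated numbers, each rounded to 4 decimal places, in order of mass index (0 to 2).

Answer: 6.0048 8.9198 14.3127

Derivation:
Step 0: x=[3.0000 10.0000 14.0000] v=[0.0000 0.0000 0.0000]
Step 1: x=[3.2500 9.8125 14.0625] v=[1.0000 -0.7500 0.2500]
Step 2: x=[3.7070 9.4805 14.1719] v=[1.8281 -1.3281 0.4375]
Step 3: x=[4.2932 9.0809 14.3006] v=[2.3447 -1.5986 0.5147]
Step 4: x=[4.9103 8.7083 14.4156] v=[2.4683 -1.4906 0.4598]
Step 5: x=[5.4579 8.4550 14.4864] v=[2.1902 -1.0133 0.2830]
Step 6: x=[5.8517 8.3913 14.4927] v=[1.5750 -0.2547 0.0252]
Step 7: x=[6.0385 8.5503 14.4302] v=[0.7470 0.6358 -0.2502]
Step 8: x=[6.0048 8.9198 14.3127] v=[-0.1347 1.4778 -0.4702]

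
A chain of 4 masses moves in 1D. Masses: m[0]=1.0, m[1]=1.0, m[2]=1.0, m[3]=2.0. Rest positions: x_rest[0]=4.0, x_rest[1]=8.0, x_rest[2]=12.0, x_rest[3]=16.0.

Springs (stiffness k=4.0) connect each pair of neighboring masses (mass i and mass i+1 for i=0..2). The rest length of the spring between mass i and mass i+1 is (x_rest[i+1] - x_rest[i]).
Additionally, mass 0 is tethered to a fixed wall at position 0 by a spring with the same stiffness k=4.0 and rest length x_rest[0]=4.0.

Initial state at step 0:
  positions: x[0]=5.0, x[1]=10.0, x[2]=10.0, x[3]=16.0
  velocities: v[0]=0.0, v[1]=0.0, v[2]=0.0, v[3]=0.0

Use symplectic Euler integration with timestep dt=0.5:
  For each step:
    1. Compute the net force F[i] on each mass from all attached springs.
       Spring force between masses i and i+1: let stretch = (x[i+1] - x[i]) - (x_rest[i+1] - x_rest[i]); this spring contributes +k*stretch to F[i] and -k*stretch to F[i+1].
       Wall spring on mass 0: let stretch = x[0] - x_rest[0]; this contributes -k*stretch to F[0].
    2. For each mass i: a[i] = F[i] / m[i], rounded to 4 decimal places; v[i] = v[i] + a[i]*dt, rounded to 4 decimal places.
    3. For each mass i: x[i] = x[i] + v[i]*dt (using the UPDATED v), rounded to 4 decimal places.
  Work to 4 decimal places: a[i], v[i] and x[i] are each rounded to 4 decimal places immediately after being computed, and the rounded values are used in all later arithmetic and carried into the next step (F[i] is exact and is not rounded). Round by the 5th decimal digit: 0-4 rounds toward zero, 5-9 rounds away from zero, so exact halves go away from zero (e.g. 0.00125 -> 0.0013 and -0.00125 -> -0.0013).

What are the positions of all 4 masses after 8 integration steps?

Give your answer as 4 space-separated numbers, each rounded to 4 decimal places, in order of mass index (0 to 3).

Answer: 3.9375 8.3438 11.4219 16.2110

Derivation:
Step 0: x=[5.0000 10.0000 10.0000 16.0000] v=[0.0000 0.0000 0.0000 0.0000]
Step 1: x=[5.0000 5.0000 16.0000 15.0000] v=[0.0000 -10.0000 12.0000 -2.0000]
Step 2: x=[0.0000 11.0000 10.0000 16.5000] v=[-10.0000 12.0000 -12.0000 3.0000]
Step 3: x=[6.0000 5.0000 11.5000 16.7500] v=[12.0000 -12.0000 3.0000 0.5000]
Step 4: x=[5.0000 6.5000 11.7500 16.3750] v=[-2.0000 3.0000 0.5000 -0.7500]
Step 5: x=[0.5000 11.7500 11.3750 15.6875] v=[-9.0000 10.5000 -0.7500 -1.3750]
Step 6: x=[6.7500 5.3750 15.6875 14.8438] v=[12.5000 -12.7500 8.6250 -1.6875]
Step 7: x=[4.8750 10.6875 8.8438 16.4219] v=[-3.7500 10.6250 -13.6874 3.1562]
Step 8: x=[3.9375 8.3438 11.4219 16.2110] v=[-1.8750 -4.6874 5.1562 -0.4219]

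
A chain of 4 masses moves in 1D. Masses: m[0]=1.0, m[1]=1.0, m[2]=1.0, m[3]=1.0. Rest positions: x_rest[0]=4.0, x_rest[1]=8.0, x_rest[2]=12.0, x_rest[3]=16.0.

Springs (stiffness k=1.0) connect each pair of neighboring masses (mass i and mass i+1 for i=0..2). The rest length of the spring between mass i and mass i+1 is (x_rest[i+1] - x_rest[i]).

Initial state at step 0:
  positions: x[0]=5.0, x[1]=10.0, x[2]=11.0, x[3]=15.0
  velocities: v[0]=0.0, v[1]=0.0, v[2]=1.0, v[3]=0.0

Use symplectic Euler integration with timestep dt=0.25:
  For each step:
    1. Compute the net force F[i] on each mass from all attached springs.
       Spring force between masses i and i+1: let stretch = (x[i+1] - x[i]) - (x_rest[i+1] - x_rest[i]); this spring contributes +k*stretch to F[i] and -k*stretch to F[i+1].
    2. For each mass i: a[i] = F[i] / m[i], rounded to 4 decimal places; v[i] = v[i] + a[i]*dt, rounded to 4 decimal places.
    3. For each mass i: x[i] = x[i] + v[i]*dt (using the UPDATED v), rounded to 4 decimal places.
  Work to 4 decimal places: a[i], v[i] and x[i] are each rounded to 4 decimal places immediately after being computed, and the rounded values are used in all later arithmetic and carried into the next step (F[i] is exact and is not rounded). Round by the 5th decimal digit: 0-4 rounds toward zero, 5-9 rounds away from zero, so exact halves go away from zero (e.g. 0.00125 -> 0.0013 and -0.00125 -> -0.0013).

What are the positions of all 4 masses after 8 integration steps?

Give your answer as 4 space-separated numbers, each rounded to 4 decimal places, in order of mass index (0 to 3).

Step 0: x=[5.0000 10.0000 11.0000 15.0000] v=[0.0000 0.0000 1.0000 0.0000]
Step 1: x=[5.0625 9.7500 11.4375 15.0000] v=[0.2500 -1.0000 1.7500 0.0000]
Step 2: x=[5.1680 9.3125 11.9922 15.0274] v=[0.4219 -1.7500 2.2188 0.1094]
Step 3: x=[5.2825 8.7835 12.5691 15.1151] v=[0.4580 -2.1162 2.3077 0.3506]
Step 4: x=[5.3658 8.2722 13.0686 15.2936] v=[0.3333 -2.0451 1.9978 0.7141]
Step 5: x=[5.3808 7.8791 13.4074 15.5831] v=[0.0599 -1.5726 1.3550 1.1579]
Step 6: x=[5.3019 7.6753 13.5366 15.9866] v=[-0.3155 -0.8151 0.5169 1.6140]
Step 7: x=[5.1214 7.6895 13.4526 16.4870] v=[-0.7222 0.0569 -0.3359 2.0015]
Step 8: x=[4.8514 7.9034 13.1981 17.0477] v=[-1.0802 0.8557 -1.0181 2.2429]

Answer: 4.8514 7.9034 13.1981 17.0477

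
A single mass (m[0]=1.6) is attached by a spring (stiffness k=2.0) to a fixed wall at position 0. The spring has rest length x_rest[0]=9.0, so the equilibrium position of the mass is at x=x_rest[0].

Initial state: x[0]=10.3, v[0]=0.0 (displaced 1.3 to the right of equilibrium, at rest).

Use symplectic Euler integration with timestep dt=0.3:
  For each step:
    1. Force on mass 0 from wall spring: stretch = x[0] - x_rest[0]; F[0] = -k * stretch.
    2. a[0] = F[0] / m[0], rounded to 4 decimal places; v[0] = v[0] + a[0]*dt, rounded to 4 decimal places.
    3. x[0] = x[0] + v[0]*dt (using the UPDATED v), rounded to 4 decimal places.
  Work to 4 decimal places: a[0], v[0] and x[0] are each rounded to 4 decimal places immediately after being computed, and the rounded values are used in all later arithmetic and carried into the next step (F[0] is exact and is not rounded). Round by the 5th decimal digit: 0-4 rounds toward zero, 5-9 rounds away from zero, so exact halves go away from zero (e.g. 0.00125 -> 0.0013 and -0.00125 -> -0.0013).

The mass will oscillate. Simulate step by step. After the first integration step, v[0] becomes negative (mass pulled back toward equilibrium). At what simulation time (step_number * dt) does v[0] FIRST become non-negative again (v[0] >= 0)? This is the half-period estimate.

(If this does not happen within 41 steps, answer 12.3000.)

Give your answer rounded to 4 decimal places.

Answer: 3.0000

Derivation:
Step 0: x=[10.3000] v=[0.0000]
Step 1: x=[10.1538] v=[-0.4875]
Step 2: x=[9.8777] v=[-0.9202]
Step 3: x=[9.5029] v=[-1.2493]
Step 4: x=[9.0715] v=[-1.4379]
Step 5: x=[8.6321] v=[-1.4647]
Step 6: x=[8.2341] v=[-1.3267]
Step 7: x=[7.9223] v=[-1.0395]
Step 8: x=[7.7317] v=[-0.6354]
Step 9: x=[7.6838] v=[-0.1598]
Step 10: x=[7.7839] v=[0.3338]
First v>=0 after going negative at step 10, time=3.0000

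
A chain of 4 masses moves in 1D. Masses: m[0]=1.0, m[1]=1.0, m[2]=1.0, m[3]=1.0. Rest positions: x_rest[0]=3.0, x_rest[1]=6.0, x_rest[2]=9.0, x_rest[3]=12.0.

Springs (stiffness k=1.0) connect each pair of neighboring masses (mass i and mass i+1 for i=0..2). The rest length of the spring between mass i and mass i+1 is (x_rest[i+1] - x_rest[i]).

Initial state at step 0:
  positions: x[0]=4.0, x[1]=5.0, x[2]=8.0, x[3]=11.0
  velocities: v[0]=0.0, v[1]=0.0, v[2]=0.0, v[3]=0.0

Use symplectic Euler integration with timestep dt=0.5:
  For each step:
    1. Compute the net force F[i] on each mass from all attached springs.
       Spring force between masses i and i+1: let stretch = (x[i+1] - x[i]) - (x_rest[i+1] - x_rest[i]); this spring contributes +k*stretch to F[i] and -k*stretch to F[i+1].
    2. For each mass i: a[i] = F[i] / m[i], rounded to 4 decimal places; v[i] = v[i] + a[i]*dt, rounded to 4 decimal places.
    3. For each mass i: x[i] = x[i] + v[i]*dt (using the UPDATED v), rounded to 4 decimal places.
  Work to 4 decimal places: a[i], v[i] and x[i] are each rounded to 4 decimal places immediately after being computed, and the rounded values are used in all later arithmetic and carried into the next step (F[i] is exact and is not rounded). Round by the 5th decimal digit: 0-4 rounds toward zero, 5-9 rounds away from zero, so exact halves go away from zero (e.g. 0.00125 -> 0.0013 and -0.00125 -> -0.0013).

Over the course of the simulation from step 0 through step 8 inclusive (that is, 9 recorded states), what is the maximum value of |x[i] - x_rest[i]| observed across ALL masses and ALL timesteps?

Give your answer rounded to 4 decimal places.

Step 0: x=[4.0000 5.0000 8.0000 11.0000] v=[0.0000 0.0000 0.0000 0.0000]
Step 1: x=[3.5000 5.5000 8.0000 11.0000] v=[-1.0000 1.0000 0.0000 0.0000]
Step 2: x=[2.7500 6.1250 8.1250 11.0000] v=[-1.5000 1.2500 0.2500 0.0000]
Step 3: x=[2.0938 6.4063 8.4688 11.0313] v=[-1.3125 0.5625 0.6875 0.0625]
Step 4: x=[1.7657 6.1251 8.9376 11.1720] v=[-0.6563 -0.5625 0.9375 0.2813]
Step 5: x=[1.7774 5.4571 9.2619 11.5041] v=[0.0234 -1.3360 0.6485 0.6641]
Step 6: x=[1.9591 4.8204 9.1955 12.0256] v=[0.3633 -1.2735 -0.1328 1.0430]
Step 7: x=[2.1061 4.5621 8.7429 12.5896] v=[0.2940 -0.5166 -0.9053 1.1280]
Step 8: x=[2.1171 4.7350 8.2067 12.9420] v=[0.0220 0.3458 -1.0724 0.7047]
Max displacement = 1.4379

Answer: 1.4379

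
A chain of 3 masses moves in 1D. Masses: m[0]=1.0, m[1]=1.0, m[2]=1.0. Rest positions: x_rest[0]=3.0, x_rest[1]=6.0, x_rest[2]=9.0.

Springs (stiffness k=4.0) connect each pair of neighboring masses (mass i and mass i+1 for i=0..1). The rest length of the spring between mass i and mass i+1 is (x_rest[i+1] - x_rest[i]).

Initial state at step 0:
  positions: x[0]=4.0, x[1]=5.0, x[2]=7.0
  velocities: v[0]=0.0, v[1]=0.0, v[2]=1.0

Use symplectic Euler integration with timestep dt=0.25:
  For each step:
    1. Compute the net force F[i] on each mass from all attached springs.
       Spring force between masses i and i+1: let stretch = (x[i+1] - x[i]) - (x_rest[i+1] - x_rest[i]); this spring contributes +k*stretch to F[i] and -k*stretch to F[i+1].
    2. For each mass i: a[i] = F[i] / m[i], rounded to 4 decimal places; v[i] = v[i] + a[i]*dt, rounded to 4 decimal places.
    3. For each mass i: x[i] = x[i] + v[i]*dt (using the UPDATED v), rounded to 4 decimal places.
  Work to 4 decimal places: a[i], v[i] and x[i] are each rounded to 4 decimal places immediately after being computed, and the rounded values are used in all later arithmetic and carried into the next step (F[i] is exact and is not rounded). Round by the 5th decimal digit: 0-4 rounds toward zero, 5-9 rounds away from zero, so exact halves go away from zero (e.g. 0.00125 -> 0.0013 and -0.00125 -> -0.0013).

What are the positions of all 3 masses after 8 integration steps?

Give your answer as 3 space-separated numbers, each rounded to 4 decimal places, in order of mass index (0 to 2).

Step 0: x=[4.0000 5.0000 7.0000] v=[0.0000 0.0000 1.0000]
Step 1: x=[3.5000 5.2500 7.5000] v=[-2.0000 1.0000 2.0000]
Step 2: x=[2.6875 5.6250 8.1875] v=[-3.2500 1.5000 2.7500]
Step 3: x=[1.8594 5.9063 8.9844] v=[-3.3125 1.1250 3.1875]
Step 4: x=[1.2930 5.9454 9.7618] v=[-2.2656 0.1562 3.1094]
Step 5: x=[1.1397 5.7755 10.3351] v=[-0.6132 -0.6798 2.2930]
Step 6: x=[1.3954 5.5865 10.5185] v=[1.0226 -0.7560 0.7334]
Step 7: x=[1.9488 5.5827 10.2189] v=[2.2137 -0.0151 -1.1986]
Step 8: x=[2.6607 5.8295 9.5102] v=[2.8476 0.9872 -2.8348]

Answer: 2.6607 5.8295 9.5102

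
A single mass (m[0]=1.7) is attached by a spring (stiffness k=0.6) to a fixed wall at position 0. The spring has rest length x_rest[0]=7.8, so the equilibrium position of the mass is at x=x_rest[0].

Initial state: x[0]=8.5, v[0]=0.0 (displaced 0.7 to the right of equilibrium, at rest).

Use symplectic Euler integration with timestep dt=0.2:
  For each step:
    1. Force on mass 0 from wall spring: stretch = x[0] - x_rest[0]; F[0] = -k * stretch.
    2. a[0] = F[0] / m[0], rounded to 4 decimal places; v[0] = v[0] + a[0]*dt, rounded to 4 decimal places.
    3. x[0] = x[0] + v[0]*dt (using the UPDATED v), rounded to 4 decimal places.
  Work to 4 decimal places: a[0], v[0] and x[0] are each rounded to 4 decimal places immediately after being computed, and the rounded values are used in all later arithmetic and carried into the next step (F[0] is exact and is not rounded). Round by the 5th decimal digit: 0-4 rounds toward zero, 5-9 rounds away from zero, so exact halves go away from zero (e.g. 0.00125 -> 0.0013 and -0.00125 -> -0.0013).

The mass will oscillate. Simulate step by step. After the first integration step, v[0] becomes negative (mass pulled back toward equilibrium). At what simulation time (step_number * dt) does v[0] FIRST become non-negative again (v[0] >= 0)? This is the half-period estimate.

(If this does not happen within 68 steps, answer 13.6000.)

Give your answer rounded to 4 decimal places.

Step 0: x=[8.5000] v=[0.0000]
Step 1: x=[8.4901] v=[-0.0494]
Step 2: x=[8.4705] v=[-0.0981]
Step 3: x=[8.4414] v=[-0.1454]
Step 4: x=[8.4033] v=[-0.1907]
Step 5: x=[8.3566] v=[-0.2333]
Step 6: x=[8.3021] v=[-0.2726]
Step 7: x=[8.2405] v=[-0.3080]
Step 8: x=[8.1727] v=[-0.3391]
Step 9: x=[8.0996] v=[-0.3654]
Step 10: x=[8.0223] v=[-0.3865]
Step 11: x=[7.9419] v=[-0.4022]
Step 12: x=[7.8595] v=[-0.4122]
Step 13: x=[7.7762] v=[-0.4164]
Step 14: x=[7.6933] v=[-0.4147]
Step 15: x=[7.6119] v=[-0.4072]
Step 16: x=[7.5331] v=[-0.3939]
Step 17: x=[7.4581] v=[-0.3751]
Step 18: x=[7.3879] v=[-0.3510]
Step 19: x=[7.3235] v=[-0.3219]
Step 20: x=[7.2658] v=[-0.2883]
Step 21: x=[7.2157] v=[-0.2506]
Step 22: x=[7.1738] v=[-0.2094]
Step 23: x=[7.1408] v=[-0.1652]
Step 24: x=[7.1171] v=[-0.1187]
Step 25: x=[7.1030] v=[-0.0705]
Step 26: x=[7.0987] v=[-0.0213]
Step 27: x=[7.1043] v=[0.0282]
First v>=0 after going negative at step 27, time=5.4000

Answer: 5.4000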